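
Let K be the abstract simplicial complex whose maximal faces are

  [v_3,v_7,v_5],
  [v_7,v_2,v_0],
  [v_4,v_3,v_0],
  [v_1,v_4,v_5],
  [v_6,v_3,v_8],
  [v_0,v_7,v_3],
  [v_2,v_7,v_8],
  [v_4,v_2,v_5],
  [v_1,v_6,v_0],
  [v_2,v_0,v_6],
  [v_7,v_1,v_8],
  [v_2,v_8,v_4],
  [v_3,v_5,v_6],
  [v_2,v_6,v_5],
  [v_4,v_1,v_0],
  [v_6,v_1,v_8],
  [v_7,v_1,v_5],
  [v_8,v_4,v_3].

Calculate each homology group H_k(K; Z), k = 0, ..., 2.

H_0 = Z,  H_1 = Z^2,  H_2 = Z.

Take the total order v_0 < v_1 < v_2 < v_3 < v_4 < v_5 < v_6 < v_7 < v_8 on the vertex set. Then K (dimension 2) consists of the simplices:

  0-simplices (9): [v_0], [v_1], [v_2], [v_3], [v_4], [v_5], [v_6], [v_7], [v_8]
  1-simplices (27): (27 of them)
  2-simplices (18): (18 of them)

Hence C_0 ≅ Z^9, C_1 ≅ Z^27, C_2 ≅ Z^18.

The boundary map ∂_1: C_1 → C_0 maps an edge to its endpoints' difference, ∂[p,q] = q − p.
The resulting 9×27 matrix has rank 8, and its Smith normal form has invariant factors (1,1,1,1,1,1,1,1).

The boundary map ∂_2: C_2 → C_1 acts by ∂[p,q,r] = [q,r] − [p,r] + [p,q]. For instance
  ∂[v_2,v_5,v_6] = [v_5,v_6] − [v_2,v_6] + [v_2,v_5],
  ∂[v_0,v_2,v_6] = [v_2,v_6] − [v_0,v_6] + [v_0,v_2].
The 27×18 boundary matrix has rank 17 and Smith normal form diag(1,1,1,1,1,1,1,1,1,1,1,1,1,1,1,1,1).

From H_k ≅ ker(∂_k) / im(∂_{k+1}) we obtain:

  H_0: rank C_0 − rank ∂_1 = 9 − 8 = 1, and the invariant factors of ∂_1 are all 1, so H_0 ≅ Z.
  H_1: rank ker ∂_1 − rank ∂_2 = (27 − 8) − 17 = 2, and the invariant factors of ∂_2 are all 1, so H_1 ≅ Z^2.
  H_2: rank ker ∂_2 − rank ∂_3 = (18 − 17) − 0 = 1, and there is no ∂_3, so H_2 ≅ Z.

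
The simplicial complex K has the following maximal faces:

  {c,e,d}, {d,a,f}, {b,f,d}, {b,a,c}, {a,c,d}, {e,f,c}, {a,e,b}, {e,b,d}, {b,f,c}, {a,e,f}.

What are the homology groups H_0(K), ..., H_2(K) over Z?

K has 6 vertices, 15 edges, 10 triangles.
rank ∂_0 = 0, rank ∂_1 = 5 ⇒ b_0 = 6 − 0 − 5 = 1; all invariant factors of ∂_1 are 1 so no torsion. So H_0 = Z.
rank ∂_1 = 5, rank ∂_2 = 10 ⇒ b_1 = 15 − 5 − 10 = 0; ∂_2 has invariant factor(s) [2] giving torsion. So H_1 = Z/2.
rank ∂_2 = 10, rank ∂_3 = 0 ⇒ b_2 = 10 − 10 − 0 = 0. So H_2 = 0.

H_0 = Z,  H_1 = Z/2,  H_2 = 0.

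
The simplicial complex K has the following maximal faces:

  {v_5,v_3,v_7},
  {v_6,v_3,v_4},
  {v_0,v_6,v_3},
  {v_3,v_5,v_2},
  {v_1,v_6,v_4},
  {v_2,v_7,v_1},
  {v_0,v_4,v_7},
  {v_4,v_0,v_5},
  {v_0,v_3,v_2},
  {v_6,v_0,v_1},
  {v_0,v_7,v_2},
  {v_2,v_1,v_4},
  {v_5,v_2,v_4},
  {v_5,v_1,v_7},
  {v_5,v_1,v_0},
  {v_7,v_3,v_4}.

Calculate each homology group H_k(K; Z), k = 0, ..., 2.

H_0 ≅ Z,  H_1 ≅ Z^2,  H_2 ≅ Z.

We work with the vertex ordering v_0 < v_1 < v_2 < v_3 < v_4 < v_5 < v_6 < v_7. The simplices of K, each written with vertices in increasing order, are:

  0-simplices (8): [v_0], [v_1], [v_2], [v_3], [v_4], [v_5], [v_6], [v_7]
  1-simplices (24): (24 of them)
  2-simplices (16): (16 of them)

giving chain groups C_0 ≅ Z^8, C_1 ≅ Z^24, C_2 ≅ Z^16.

∂_1: C_1 → C_0 maps an edge to its endpoints' difference, ∂[p,q] = q − p. For instance
  ∂[v_2,v_4] = [v_4] − [v_2].
The resulting 8×24 matrix has rank 7, and its Smith normal form has invariant factors (1,1,1,1,1,1,1).

∂_2: C_2 → C_1 sends each 2-simplex [p,q,r] to [q,r] − [p,r] + [p,q]. For instance
  ∂[v_1,v_5,v_7] = [v_5,v_7] − [v_1,v_7] + [v_1,v_5],
  ∂[v_2,v_3,v_5] = [v_3,v_5] − [v_2,v_5] + [v_2,v_3].
The resulting 24×16 matrix has rank 15, and its Smith normal form has invariant factors (1,1,1,1,1,1,1,1,1,1,1,1,1,1,1).

Now H_k = ker ∂_k / im ∂_{k+1}, so:

  H_0: rank C_0 − rank ∂_1 = 8 − 7 = 1, and the invariant factors of ∂_1 are all 1, so H_0 ≅ Z.
  H_1: rank ker ∂_1 − rank ∂_2 = (24 − 7) − 15 = 2, and the invariant factors of ∂_2 are all 1, so H_1 ≅ Z^2.
  H_2: rank ker ∂_2 − rank ∂_3 = (16 − 15) − 0 = 1, and there is no ∂_3, so H_2 ≅ Z.

As a check, the Euler characteristic is 8 − 24 + 16 = 0, which agrees with 1 − 2 + 1 = 0.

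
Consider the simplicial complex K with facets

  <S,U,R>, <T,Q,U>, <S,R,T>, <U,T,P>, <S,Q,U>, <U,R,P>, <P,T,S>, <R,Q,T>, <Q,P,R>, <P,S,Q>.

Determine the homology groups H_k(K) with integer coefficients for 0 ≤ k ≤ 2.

H_0 = Z,  H_1 = Z_2,  H_2 = 0.

Fix the vertex order P < Q < R < S < T < U and write every simplex with vertices in increasing order. Then dim K = 2 and the simplices of K are:

  0-simplices (6): P, Q, R, S, T, U
  1-simplices (15): PQ, PR, PS, PT, PU, QR, QS, QT, QU, RS, RT, RU, ST, SU, TU
  2-simplices (10): PQR, PQS, PRU, PST, PTU, QRT, QSU, QTU, RST, RSU

so the chain groups are C_0 ≅ Z^6, C_1 ≅ Z^15, C_2 ≅ Z^10.

Boundary ∂_1: C_1 → C_0 is given by ∂[p,q] = [q] − [p].
As a 6×15 matrix over Z this has rank 5, with invariant factors (1,1,1,1,1).

The boundary map ∂_2: C_2 → C_1 sends each 2-simplex [p,q,r] to [q,r] − [p,r] + [p,q]. For instance
  ∂QRT = RT − QT + QR,
  ∂PTU = TU − PU + PT.
This gives a 15×10 integer matrix of rank 10; reducing to Smith normal form yields diagonal entries (1,1,1,1,1,1,1,1,1,2).

Now H_k = ker ∂_k / im ∂_{k+1}, so:

  H_0: rank C_0 − rank ∂_1 = 6 − 5 = 1, and the invariant factors of ∂_1 are all 1, so H_0 = Z.
  H_1: rank ker ∂_1 − rank ∂_2 = (15 − 5) − 10 = 0, and ∂_2 has invariant factor 2 > 1, so H_1 = Z_2.
  H_2: rank ker ∂_2 − rank ∂_3 = (10 − 10) − 0 = 0, and there is no ∂_3, so H_2 = 0.

As a check, the Euler characteristic is 6 − 15 + 10 = 1, which agrees with 1 − 0 + 0 = 1.
(K is a triangulation of the real projective plane RP^2.)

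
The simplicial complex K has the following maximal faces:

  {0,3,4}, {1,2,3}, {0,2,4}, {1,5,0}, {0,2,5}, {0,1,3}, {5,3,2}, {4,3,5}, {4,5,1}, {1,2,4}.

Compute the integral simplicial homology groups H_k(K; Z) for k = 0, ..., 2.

H_0 ≅ Z,  H_1 ≅ Z/2,  H_2 = 0.

Take the total order 0 < 1 < 2 < 3 < 4 < 5 on the vertex set. Then K (dimension 2) consists of the simplices:

  0-simplices (6): [0], [1], [2], [3], [4], [5]
  1-simplices (15): [0,1], [0,2], [0,3], [0,4], [0,5], [1,2], [1,3], [1,4], [1,5], [2,3], [2,4], [2,5], [3,4], [3,5], [4,5]
  2-simplices (10): [0,1,3], [0,1,5], [0,2,4], [0,2,5], [0,3,4], [1,2,3], [1,2,4], [1,4,5], [2,3,5], [3,4,5]

so the chain groups are C_0 ≅ Z^6, C_1 ≅ Z^15, C_2 ≅ Z^10.

The boundary map ∂_1: C_1 → C_0 sends each edge [p,q] (with p < q) to q − p. For instance
  ∂[1,2] = [2] − [1].
The resulting 6×15 matrix has rank 5, and its Smith normal form has invariant factors (1,1,1,1,1).

Boundary ∂_2: C_2 → C_1 maps a triangle to the signed sum of its edges. For instance
  ∂[0,1,3] = [1,3] − [0,3] + [0,1],
  ∂[0,1,5] = [1,5] − [0,5] + [0,1].
The resulting 15×10 matrix has rank 10, and its Smith normal form has invariant factors (1,1,1,1,1,1,1,1,1,2).

Computing H_k = (kernel of ∂_k) / (image of ∂_{k+1}):

  H_0: rank C_0 − rank ∂_1 = 6 − 5 = 1, and the invariant factors of ∂_1 are all 1, so H_0 = Z.
  H_1: rank ker ∂_1 − rank ∂_2 = (15 − 5) − 10 = 0, and ∂_2 has invariant factor 2 > 1, so H_1 = Z/2.
  H_2: rank ker ∂_2 − rank ∂_3 = (10 − 10) − 0 = 0, and there is no ∂_3, so H_2 = 0.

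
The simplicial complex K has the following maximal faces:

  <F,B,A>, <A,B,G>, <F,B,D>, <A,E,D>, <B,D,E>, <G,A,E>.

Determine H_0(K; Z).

H_0 = Z.

We work with the vertex ordering A < B < D < E < F < G. The simplices of K, each written with vertices in increasing order, are:

  0-simplices (6): A, B, D, E, F, G
  1-simplices (12): AB, AD, AE, AF, AG, BD, BE, BF, BG, DE, DF, EG
  2-simplices (6): ABF, ABG, ADE, AEG, BDE, BDF

so the chain groups are C_0 ≅ Z^6, C_1 ≅ Z^12, C_2 ≅ Z^6.

Boundary ∂_1: C_1 → C_0 sends each edge [p,q] (with p < q) to q − p. For instance
  ∂AE = E − A.
This gives a 6×12 integer matrix of rank 5; reducing to Smith normal form yields diagonal entries (1,1,1,1,1).

The boundary map ∂_2: C_2 → C_1 acts by ∂[p,q,r] = [q,r] − [p,r] + [p,q]. For instance
  ∂ABF = BF − AF + AB,
  ∂BDF = DF − BF + BD.
The 12×6 boundary matrix has rank 6 and Smith normal form diag(1,1,1,1,1,1).

Now H_k = ker ∂_k / im ∂_{k+1}, so:

  H_0: rank C_0 − rank ∂_1 = 6 − 5 = 1, and the invariant factors of ∂_1 are all 1, so H_0 ≅ Z.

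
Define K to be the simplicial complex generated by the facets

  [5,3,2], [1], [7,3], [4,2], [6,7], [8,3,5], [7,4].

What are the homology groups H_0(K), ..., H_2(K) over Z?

H_0 ≅ Z^2,  H_1 ≅ Z,  H_2 = 0.

K has 8 vertices, 9 edges, 2 triangles.
rank ∂_0 = 0, rank ∂_1 = 6 ⇒ b_0 = 8 − 0 − 6 = 2; all invariant factors of ∂_1 are 1 so no torsion. So H_0 = Z^2.
rank ∂_1 = 6, rank ∂_2 = 2 ⇒ b_1 = 9 − 6 − 2 = 1; all invariant factors of ∂_2 are 1 so no torsion. So H_1 = Z.
rank ∂_2 = 2, rank ∂_3 = 0 ⇒ b_2 = 2 − 2 − 0 = 0. So H_2 = 0.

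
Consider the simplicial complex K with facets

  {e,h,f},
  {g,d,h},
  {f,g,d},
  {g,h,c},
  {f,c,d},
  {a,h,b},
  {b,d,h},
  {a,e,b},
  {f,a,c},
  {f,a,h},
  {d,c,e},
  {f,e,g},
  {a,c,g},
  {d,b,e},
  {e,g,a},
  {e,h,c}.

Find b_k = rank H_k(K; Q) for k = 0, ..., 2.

b_0 = 1, b_1 = 2, b_2 = 1.

Take the total order a < b < c < d < e < f < g < h on the vertex set. Then K (dimension 2) consists of the simplices:

  0-simplices (8): a, b, c, d, e, f, g, h
  1-simplices (24): ab, ac, ae, af, ag, ah, bd, be, bh, cd, ce, cf, cg, ch, de, df, dg, dh, ef, eg, eh, fg, fh, gh
  2-simplices (16): abe, abh, acf, acg, aeg, afh, bde, bdh, cde, cdf, ceh, cgh, dfg, dgh, efg, efh

Hence C_0 ≅ Z^8, C_1 ≅ Z^24, C_2 ≅ Z^16.

Boundary ∂_1: C_1 → C_0 sends each edge [p,q] (with p < q) to q − p. For instance
  ∂ac = c − a.
The 8×24 boundary matrix has rank 7 and Smith normal form diag(1,1,1,1,1,1,1).

Boundary ∂_2: C_2 → C_1 sends each 2-simplex [p,q,r] to [q,r] − [p,r] + [p,q]. For instance
  ∂aeg = eg − ag + ae,
  ∂ceh = eh − ch + ce.
As a 24×16 matrix over Z this has rank 15, with invariant factors (1,1,1,1,1,1,1,1,1,1,1,1,1,1,1).

Computing H_k = (kernel of ∂_k) / (image of ∂_{k+1}):

  H_0: rank C_0 − rank ∂_1 = 8 − 7 = 1, and the invariant factors of ∂_1 are all 1, so H_0 ≅ Z.
  H_1: rank ker ∂_1 − rank ∂_2 = (24 − 7) − 15 = 2, and the invariant factors of ∂_2 are all 1, so H_1 ≅ Z^2.
  H_2: rank ker ∂_2 − rank ∂_3 = (16 − 15) − 0 = 1, and there is no ∂_3, so H_2 ≅ Z.

As a check, the Euler characteristic is 8 − 24 + 16 = 0, which agrees with 1 − 2 + 1 = 0.

Hence the Betti numbers are b_0 = 1, b_1 = 2, b_2 = 1.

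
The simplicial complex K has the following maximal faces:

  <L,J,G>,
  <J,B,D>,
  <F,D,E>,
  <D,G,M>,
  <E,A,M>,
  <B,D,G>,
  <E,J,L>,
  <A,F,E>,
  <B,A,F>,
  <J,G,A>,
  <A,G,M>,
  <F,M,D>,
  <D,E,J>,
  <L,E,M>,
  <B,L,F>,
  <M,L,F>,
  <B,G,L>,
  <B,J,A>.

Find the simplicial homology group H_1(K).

We work with the vertex ordering A < B < D < E < F < G < J < L < M. The simplices of K, each written with vertices in increasing order, are:

  0-simplices (9): A, B, D, E, F, G, J, L, M
  1-simplices (27): AB, AE, AF, AG, AJ, AM, BD, BF, BG, BJ, BL, DE, DF, DG, DJ, DM, EF, EJ, EL, EM, FL, FM, GJ, GL, GM, JL, LM
  2-simplices (18): ABF, ABJ, AEF, AEM, AGJ, AGM, BDG, BDJ, BFL, BGL, DEF, DEJ, DFM, DGM, EJL, ELM, FLM, GJL

so the chain groups are C_0 ≅ Z^9, C_1 ≅ Z^27, C_2 ≅ Z^18.

Boundary ∂_1: C_1 → C_0 maps an edge to its endpoints' difference, ∂[p,q] = q − p. For instance
  ∂EL = L − E.
As a 9×27 matrix over Z this has rank 8, with invariant factors (1,1,1,1,1,1,1,1).

∂_2: C_2 → C_1 acts by ∂[p,q,r] = [q,r] − [p,r] + [p,q]. For instance
  ∂EJL = JL − EL + EJ,
  ∂FLM = LM − FM + FL.
This gives a 27×18 integer matrix of rank 18; reducing to Smith normal form yields diagonal entries (1,1,1,1,1,1,1,1,1,1,1,1,1,1,1,1,1,2).

Now H_k = ker ∂_k / im ∂_{k+1}, so:

  H_1: rank ker ∂_1 − rank ∂_2 = (27 − 8) − 18 = 1, and ∂_2 has invariant factor 2 > 1, so H_1 = Z ⊕ Z/2.

H_1 = Z ⊕ Z/2.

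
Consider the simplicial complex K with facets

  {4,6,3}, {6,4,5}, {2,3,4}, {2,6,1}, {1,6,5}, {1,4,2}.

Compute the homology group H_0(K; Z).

H_0 ≅ Z.

Take the total order 1 < 2 < 3 < 4 < 5 < 6 on the vertex set. Then K (dimension 2) consists of the simplices:

  0-simplices (6): [1], [2], [3], [4], [5], [6]
  1-simplices (12): [1,2], [1,4], [1,5], [1,6], [2,3], [2,4], [2,6], [3,4], [3,6], [4,5], [4,6], [5,6]
  2-simplices (6): [1,2,4], [1,2,6], [1,5,6], [2,3,4], [3,4,6], [4,5,6]

so the chain groups are C_0 ≅ Z^6, C_1 ≅ Z^12, C_2 ≅ Z^6.

The boundary map ∂_1: C_1 → C_0 maps an edge to its endpoints' difference, ∂[p,q] = q − p. For instance
  ∂[1,6] = [6] − [1].
As a 6×12 matrix over Z this has rank 5, with invariant factors (1,1,1,1,1).

Boundary ∂_2: C_2 → C_1 acts by ∂[p,q,r] = [q,r] − [p,r] + [p,q]. For instance
  ∂[3,4,6] = [4,6] − [3,6] + [3,4],
  ∂[1,2,6] = [2,6] − [1,6] + [1,2].
The 12×6 boundary matrix has rank 6 and Smith normal form diag(1,1,1,1,1,1).

Computing H_k = (kernel of ∂_k) / (image of ∂_{k+1}):

  H_0: rank C_0 − rank ∂_1 = 6 − 5 = 1, and the invariant factors of ∂_1 are all 1, so H_0 ≅ Z.

(K is a triangulation of the cylinder S^1 x I.)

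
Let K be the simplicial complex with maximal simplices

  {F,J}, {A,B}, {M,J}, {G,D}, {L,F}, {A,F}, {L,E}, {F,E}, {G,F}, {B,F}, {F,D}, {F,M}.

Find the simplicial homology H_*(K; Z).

H_0 ≅ Z,  H_1 ≅ Z^4.

K has 9 vertices, 12 edges.
rank ∂_0 = 0, rank ∂_1 = 8 ⇒ b_0 = 9 − 0 − 8 = 1; all invariant factors of ∂_1 are 1 so no torsion. So H_0 = Z.
rank ∂_1 = 8, rank ∂_2 = 0 ⇒ b_1 = 12 − 8 − 0 = 4. So H_1 = Z^4.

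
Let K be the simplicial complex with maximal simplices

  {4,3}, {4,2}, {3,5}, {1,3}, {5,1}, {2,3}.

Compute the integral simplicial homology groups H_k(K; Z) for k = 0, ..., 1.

Take the total order 1 < 2 < 3 < 4 < 5 on the vertex set. Then K (dimension 1) consists of the simplices:

  0-simplices (5): [1], [2], [3], [4], [5]
  1-simplices (6): [1,3], [1,5], [2,3], [2,4], [3,4], [3,5]

so the chain groups are C_0 ≅ Z^5, C_1 ≅ Z^6.

∂_1: C_1 → C_0 sends each edge [p,q] (with p < q) to q − p.
This gives a 5×6 integer matrix of rank 4; reducing to Smith normal form yields diagonal entries (1,1,1,1).

Reading off H_k = ker ∂_k / im ∂_{k+1}:

  H_0: rank C_0 − rank ∂_1 = 5 − 4 = 1, and the invariant factors of ∂_1 are all 1, so H_0 = Z.
  H_1: rank ker ∂_1 − rank ∂_2 = (6 − 4) − 0 = 2, and there is no ∂_2, so H_1 = Z^2.

H_0 = Z,  H_1 = Z^2.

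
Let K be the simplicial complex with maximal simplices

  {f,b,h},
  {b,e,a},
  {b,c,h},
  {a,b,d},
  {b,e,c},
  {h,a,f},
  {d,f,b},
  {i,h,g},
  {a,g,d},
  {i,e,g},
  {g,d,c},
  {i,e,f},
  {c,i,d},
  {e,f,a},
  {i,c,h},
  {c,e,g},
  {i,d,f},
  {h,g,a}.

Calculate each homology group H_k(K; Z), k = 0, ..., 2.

We work with the vertex ordering a < b < c < d < e < f < g < h < i. The simplices of K, each written with vertices in increasing order, are:

  0-simplices (9): a, b, c, d, e, f, g, h, i
  1-simplices (27): ab, ad, ae, af, ag, ah, bc, bd, be, bf, bh, cd, ce, cg, ch, ci, df, dg, di, ef, eg, ei, fh, fi, gh, gi, hi
  2-simplices (18): abd, abe, adg, aef, afh, agh, bce, bch, bdf, bfh, cdg, cdi, ceg, chi, dfi, efi, egi, ghi

so the chain groups are C_0 ≅ Z^9, C_1 ≅ Z^27, C_2 ≅ Z^18.

The boundary map ∂_1: C_1 → C_0 sends each edge [p,q] (with p < q) to q − p.
As a 9×27 matrix over Z this has rank 8, with invariant factors (1,1,1,1,1,1,1,1).

Boundary ∂_2: C_2 → C_1 maps a triangle to the signed sum of its edges. For instance
  ∂bce = ce − be + bc,
  ∂ghi = hi − gi + gh.
The 27×18 boundary matrix has rank 18 and Smith normal form diag(1,1,1,1,1,1,1,1,1,1,1,1,1,1,1,1,1,2).

Computing H_k = (kernel of ∂_k) / (image of ∂_{k+1}):

  H_0: rank C_0 − rank ∂_1 = 9 − 8 = 1, and the invariant factors of ∂_1 are all 1, so H_0 ≅ Z.
  H_1: rank ker ∂_1 − rank ∂_2 = (27 − 8) − 18 = 1, and ∂_2 has invariant factor 2 > 1, so H_1 ≅ Z ⊕ Z/2Z.
  H_2: rank ker ∂_2 − rank ∂_3 = (18 − 18) − 0 = 0, and there is no ∂_3, so H_2 ≅ 0.

H_0 = Z,  H_1 = Z ⊕ Z/2Z,  H_2 = 0.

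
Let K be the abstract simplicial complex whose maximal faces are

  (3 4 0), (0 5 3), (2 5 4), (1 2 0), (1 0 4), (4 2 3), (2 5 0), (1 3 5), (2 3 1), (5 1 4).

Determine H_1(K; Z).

Take the total order 0 < 1 < 2 < 3 < 4 < 5 on the vertex set. Then K (dimension 2) consists of the simplices:

  0-simplices (6): [0], [1], [2], [3], [4], [5]
  1-simplices (15): [0,1], [0,2], [0,3], [0,4], [0,5], [1,2], [1,3], [1,4], [1,5], [2,3], [2,4], [2,5], [3,4], [3,5], [4,5]
  2-simplices (10): [0,1,2], [0,1,4], [0,2,5], [0,3,4], [0,3,5], [1,2,3], [1,3,5], [1,4,5], [2,3,4], [2,4,5]

giving chain groups C_0 ≅ Z^6, C_1 ≅ Z^15, C_2 ≅ Z^10.

Boundary ∂_1: C_1 → C_0 is given by ∂[p,q] = [q] − [p].
The 6×15 boundary matrix has rank 5 and Smith normal form diag(1,1,1,1,1).

Boundary ∂_2: C_2 → C_1 sends each 2-simplex [p,q,r] to [q,r] − [p,r] + [p,q]. For instance
  ∂[0,2,5] = [2,5] − [0,5] + [0,2],
  ∂[0,3,4] = [3,4] − [0,4] + [0,3].
This gives a 15×10 integer matrix of rank 10; reducing to Smith normal form yields diagonal entries (1,1,1,1,1,1,1,1,1,2).

From H_k ≅ ker(∂_k) / im(∂_{k+1}) we obtain:

  H_1: rank ker ∂_1 − rank ∂_2 = (15 − 5) − 10 = 0, and ∂_2 has invariant factor 2 > 1, so H_1 = Z/2.

H_1 = Z/2.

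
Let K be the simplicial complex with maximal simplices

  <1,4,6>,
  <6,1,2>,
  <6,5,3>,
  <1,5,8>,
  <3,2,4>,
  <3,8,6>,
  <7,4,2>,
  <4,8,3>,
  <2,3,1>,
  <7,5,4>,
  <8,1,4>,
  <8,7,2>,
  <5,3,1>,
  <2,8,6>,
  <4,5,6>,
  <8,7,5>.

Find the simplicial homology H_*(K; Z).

Fix the vertex order 1 < 2 < 3 < 4 < 5 < 6 < 7 < 8 and write every simplex with vertices in increasing order. Then dim K = 2 and the simplices of K are:

  0-simplices (8): [1], [2], [3], [4], [5], [6], [7], [8]
  1-simplices (24): (24 of them)
  2-simplices (16): [1,2,3], [1,2,6], [1,3,5], [1,4,6], [1,4,8], [1,5,8], [2,3,4], [2,4,7], [2,6,8], [2,7,8], [3,4,8], [3,5,6], [3,6,8], [4,5,6], [4,5,7], [5,7,8]

giving chain groups C_0 ≅ Z^8, C_1 ≅ Z^24, C_2 ≅ Z^16.

The boundary map ∂_1: C_1 → C_0 maps an edge to its endpoints' difference, ∂[p,q] = q − p.
The resulting 8×24 matrix has rank 7, and its Smith normal form has invariant factors (1,1,1,1,1,1,1).

∂_2: C_2 → C_1 acts by ∂[p,q,r] = [q,r] − [p,r] + [p,q]. For instance
  ∂[4,5,7] = [5,7] − [4,7] + [4,5],
  ∂[3,6,8] = [6,8] − [3,8] + [3,6].
The 24×16 boundary matrix has rank 15 and Smith normal form diag(1,1,1,1,1,1,1,1,1,1,1,1,1,1,1).

Reading off H_k = ker ∂_k / im ∂_{k+1}:

  H_0: rank C_0 − rank ∂_1 = 8 − 7 = 1, and the invariant factors of ∂_1 are all 1, so H_0 = Z.
  H_1: rank ker ∂_1 − rank ∂_2 = (24 − 7) − 15 = 2, and the invariant factors of ∂_2 are all 1, so H_1 = Z^2.
  H_2: rank ker ∂_2 − rank ∂_3 = (16 − 15) − 0 = 1, and there is no ∂_3, so H_2 = Z.

As a check, the Euler characteristic is 8 − 24 + 16 = 0, which agrees with 1 − 2 + 1 = 0.

H_0 ≅ Z,  H_1 ≅ Z^2,  H_2 ≅ Z.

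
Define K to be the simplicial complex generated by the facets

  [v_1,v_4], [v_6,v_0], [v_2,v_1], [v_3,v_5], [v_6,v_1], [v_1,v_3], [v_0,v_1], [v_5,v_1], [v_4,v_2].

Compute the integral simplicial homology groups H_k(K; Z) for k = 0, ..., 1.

H_0 = Z,  H_1 = Z^3.

Take the total order v_0 < v_1 < v_2 < v_3 < v_4 < v_5 < v_6 on the vertex set. Then K (dimension 1) consists of the simplices:

  0-simplices (7): [v_0], [v_1], [v_2], [v_3], [v_4], [v_5], [v_6]
  1-simplices (9): [v_0,v_1], [v_0,v_6], [v_1,v_2], [v_1,v_3], [v_1,v_4], [v_1,v_5], [v_1,v_6], [v_2,v_4], [v_3,v_5]

so the chain groups are C_0 ≅ Z^7, C_1 ≅ Z^9.

Boundary ∂_1: C_1 → C_0 is given by ∂[p,q] = [q] − [p].
As a 7×9 matrix over Z this has rank 6, with invariant factors (1,1,1,1,1,1).

Computing H_k = (kernel of ∂_k) / (image of ∂_{k+1}):

  H_0: rank C_0 − rank ∂_1 = 7 − 6 = 1, and the invariant factors of ∂_1 are all 1, so H_0 = Z.
  H_1: rank ker ∂_1 − rank ∂_2 = (9 − 6) − 0 = 3, and there is no ∂_2, so H_1 = Z^3.

(K is a triangulation of a wedge of 3 circles.)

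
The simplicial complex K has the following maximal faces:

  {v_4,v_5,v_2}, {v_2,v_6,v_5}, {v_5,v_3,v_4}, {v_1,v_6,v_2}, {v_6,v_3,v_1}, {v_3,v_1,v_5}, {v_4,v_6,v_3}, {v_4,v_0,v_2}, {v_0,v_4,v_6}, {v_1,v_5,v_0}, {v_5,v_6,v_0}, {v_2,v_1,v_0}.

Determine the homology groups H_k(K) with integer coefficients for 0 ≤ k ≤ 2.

We work with the vertex ordering v_0 < v_1 < v_2 < v_3 < v_4 < v_5 < v_6. The simplices of K, each written with vertices in increasing order, are:

  0-simplices (7): [v_0], [v_1], [v_2], [v_3], [v_4], [v_5], [v_6]
  1-simplices (18): (18 of them)
  2-simplices (12): (12 of them)

so the chain groups are C_0 ≅ Z^7, C_1 ≅ Z^18, C_2 ≅ Z^12.

Boundary ∂_1: C_1 → C_0 is given by ∂[p,q] = [q] − [p].
As a 7×18 matrix over Z this has rank 6, with invariant factors (1,1,1,1,1,1).

Boundary ∂_2: C_2 → C_1 maps a triangle to the signed sum of its edges. For instance
  ∂[v_0,v_5,v_6] = [v_5,v_6] − [v_0,v_6] + [v_0,v_5],
  ∂[v_2,v_5,v_6] = [v_5,v_6] − [v_2,v_6] + [v_2,v_5].
This gives a 18×12 integer matrix of rank 12; reducing to Smith normal form yields diagonal entries (1,1,1,1,1,1,1,1,1,1,1,2).

Computing H_k = (kernel of ∂_k) / (image of ∂_{k+1}):

  H_0: rank C_0 − rank ∂_1 = 7 − 6 = 1, and the invariant factors of ∂_1 are all 1, so H_0 = Z.
  H_1: rank ker ∂_1 − rank ∂_2 = (18 − 6) − 12 = 0, and ∂_2 has invariant factor 2 > 1, so H_1 = Z_2.
  H_2: rank ker ∂_2 − rank ∂_3 = (12 − 12) − 0 = 0, and there is no ∂_3, so H_2 = 0.

(K is a triangulation of the real projective plane RP^2.)

H_0 = Z,  H_1 = Z_2,  H_2 = 0.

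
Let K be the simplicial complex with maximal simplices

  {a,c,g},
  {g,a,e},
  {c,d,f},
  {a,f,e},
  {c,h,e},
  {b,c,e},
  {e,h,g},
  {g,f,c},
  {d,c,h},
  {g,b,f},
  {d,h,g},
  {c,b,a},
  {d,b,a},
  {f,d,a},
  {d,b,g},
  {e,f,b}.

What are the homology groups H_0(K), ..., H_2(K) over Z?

We work with the vertex ordering a < b < c < d < e < f < g < h. The simplices of K, each written with vertices in increasing order, are:

  0-simplices (8): a, b, c, d, e, f, g, h
  1-simplices (24): ab, ac, ad, ae, af, ag, bc, bd, be, bf, bg, cd, ce, cf, cg, ch, df, dg, dh, ef, eg, eh, fg, gh
  2-simplices (16): abc, abd, acg, adf, aef, aeg, bce, bdg, bef, bfg, cdf, cdh, ceh, cfg, dgh, egh

giving chain groups C_0 ≅ Z^8, C_1 ≅ Z^24, C_2 ≅ Z^16.

Boundary ∂_1: C_1 → C_0 sends each edge [p,q] (with p < q) to q − p. For instance
  ∂ce = e − c.
The resulting 8×24 matrix has rank 7, and its Smith normal form has invariant factors (1,1,1,1,1,1,1).

The boundary map ∂_2: C_2 → C_1 acts by ∂[p,q,r] = [q,r] − [p,r] + [p,q]. For instance
  ∂dgh = gh − dh + dg,
  ∂bfg = fg − bg + bf.
The 24×16 boundary matrix has rank 15 and Smith normal form diag(1,1,1,1,1,1,1,1,1,1,1,1,1,1,1).

Computing H_k = (kernel of ∂_k) / (image of ∂_{k+1}):

  H_0: rank C_0 − rank ∂_1 = 8 − 7 = 1, and the invariant factors of ∂_1 are all 1, so H_0 = Z.
  H_1: rank ker ∂_1 − rank ∂_2 = (24 − 7) − 15 = 2, and the invariant factors of ∂_2 are all 1, so H_1 = Z^2.
  H_2: rank ker ∂_2 − rank ∂_3 = (16 − 15) − 0 = 1, and there is no ∂_3, so H_2 = Z.

H_0 ≅ Z,  H_1 ≅ Z^2,  H_2 ≅ Z.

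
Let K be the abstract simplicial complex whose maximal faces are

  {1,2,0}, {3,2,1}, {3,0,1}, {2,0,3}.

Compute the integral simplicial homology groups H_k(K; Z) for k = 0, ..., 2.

H_0 ≅ Z,  H_1 = 0,  H_2 ≅ Z.

Order the vertices as 0 < 1 < 2 < 3. Listing each simplex with vertices in this order, K has dimension 2 with simplices:

  0-simplices (4): [0], [1], [2], [3]
  1-simplices (6): [0,1], [0,2], [0,3], [1,2], [1,3], [2,3]
  2-simplices (4): [0,1,2], [0,1,3], [0,2,3], [1,2,3]

giving chain groups C_0 ≅ Z^4, C_1 ≅ Z^6, C_2 ≅ Z^4.

The boundary map ∂_1: C_1 → C_0 sends each edge [p,q] (with p < q) to q − p.
The resulting 4×6 matrix has rank 3, and its Smith normal form has invariant factors (1,1,1).

Boundary ∂_2: C_2 → C_1 acts by ∂[p,q,r] = [q,r] − [p,r] + [p,q]. For instance
  ∂[0,1,2] = [1,2] − [0,2] + [0,1],
  ∂[1,2,3] = [2,3] − [1,3] + [1,2].
The 6×4 boundary matrix has rank 3 and Smith normal form diag(1,1,1).

Computing H_k = (kernel of ∂_k) / (image of ∂_{k+1}):

  H_0: rank C_0 − rank ∂_1 = 4 − 3 = 1, and the invariant factors of ∂_1 are all 1, so H_0 ≅ Z.
  H_1: rank ker ∂_1 − rank ∂_2 = (6 − 3) − 3 = 0, and the invariant factors of ∂_2 are all 1, so H_1 ≅ 0.
  H_2: rank ker ∂_2 − rank ∂_3 = (4 − 3) − 0 = 1, and there is no ∂_3, so H_2 ≅ Z.

(K is a triangulation of the 2-sphere S^2.)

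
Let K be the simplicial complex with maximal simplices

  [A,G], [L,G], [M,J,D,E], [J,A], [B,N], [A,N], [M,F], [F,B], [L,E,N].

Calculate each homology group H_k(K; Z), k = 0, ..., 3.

H_0 = Z,  H_1 = Z^3,  H_2 = 0,  H_3 = 0.

Order the vertices as A < B < D < E < F < G < J < L < M < N. Listing each simplex with vertices in this order, K has dimension 3 with simplices:

  0-simplices (10): A, B, D, E, F, G, J, L, M, N
  1-simplices (16): AG, AJ, AN, BF, BN, DE, DJ, DM, EJ, EL, EM, EN, FM, GL, JM, LN
  2-simplices (5): DEJ, DEM, DJM, EJM, ELN
  3-simplices (1): DEJM

giving chain groups C_0 ≅ Z^10, C_1 ≅ Z^16, C_2 ≅ Z^5, C_3 ≅ Z^1.

The boundary map ∂_1: C_1 → C_0 sends each edge [p,q] (with p < q) to q − p.
The 10×16 boundary matrix has rank 9 and Smith normal form diag(1,1,1,1,1,1,1,1,1).

Boundary ∂_2: C_2 → C_1 maps a triangle to the signed sum of its edges. For instance
  ∂EJM = JM − EM + EJ,
  ∂DJM = JM − DM + DJ.
As a 16×5 matrix over Z this has rank 4, with invariant factors (1,1,1,1).

Boundary ∂_3: C_3 → C_2 sends each 3-simplex σ to the alternating sum Σ_i (−1)^i (σ with its i-th vertex removed). For instance
  ∂DEJM = EJM − DJM + DEM − DEJ.
The resulting 5×1 matrix has rank 1, and its Smith normal form has invariant factors (1).

Reading off H_k = ker ∂_k / im ∂_{k+1}:

  H_0: rank C_0 − rank ∂_1 = 10 − 9 = 1, and the invariant factors of ∂_1 are all 1, so H_0 ≅ Z.
  H_1: rank ker ∂_1 − rank ∂_2 = (16 − 9) − 4 = 3, and the invariant factors of ∂_2 are all 1, so H_1 ≅ Z^3.
  H_2: rank ker ∂_2 − rank ∂_3 = (5 − 4) − 1 = 0, and the invariant factors of ∂_3 are all 1, so H_2 ≅ 0.
  H_3: rank ker ∂_3 − rank ∂_4 = (1 − 1) − 0 = 0, and there is no ∂_4, so H_3 ≅ 0.

As a check, the Euler characteristic is 10 − 16 + 5 − 1 = -2, which agrees with 1 − 3 + 0 − 0 = -2.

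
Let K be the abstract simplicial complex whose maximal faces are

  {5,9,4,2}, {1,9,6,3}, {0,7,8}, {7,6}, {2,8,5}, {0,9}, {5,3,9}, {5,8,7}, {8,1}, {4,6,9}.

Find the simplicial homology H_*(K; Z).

H_0 ≅ Z,  H_1 ≅ Z^3,  H_2 = 0,  H_3 = 0.

Fix the vertex order 0 < 1 < 2 < 3 < 4 < 5 < 6 < 7 < 8 < 9 and write every simplex with vertices in increasing order. Then dim K = 3 and the simplices of K are:

  0-simplices (10): [0], [1], [2], [3], [4], [5], [6], [7], [8], [9]
  1-simplices (23): [0,7], [0,8], [0,9], [1,3], [1,6], [1,8], [1,9], [2,4], [2,5], [2,8], [2,9], [3,5], [3,6], [3,9], [4,5], [4,6], [4,9], [5,7], [5,8], [5,9], [6,7], [6,9], [7,8]
  2-simplices (13): [0,7,8], [1,3,6], [1,3,9], [1,6,9], [2,4,5], [2,4,9], [2,5,8], [2,5,9], [3,5,9], [3,6,9], [4,5,9], [4,6,9], [5,7,8]
  3-simplices (2): [1,3,6,9], [2,4,5,9]

Hence C_0 ≅ Z^10, C_1 ≅ Z^23, C_2 ≅ Z^13, C_3 ≅ Z^2.

The boundary map ∂_1: C_1 → C_0 maps an edge to its endpoints' difference, ∂[p,q] = q − p.
As a 10×23 matrix over Z this has rank 9, with invariant factors (1,1,1,1,1,1,1,1,1).

The boundary map ∂_2: C_2 → C_1 sends each 2-simplex [p,q,r] to [q,r] − [p,r] + [p,q]. For instance
  ∂[0,7,8] = [7,8] − [0,8] + [0,7],
  ∂[2,4,9] = [4,9] − [2,9] + [2,4].
This gives a 23×13 integer matrix of rank 11; reducing to Smith normal form yields diagonal entries (1,1,1,1,1,1,1,1,1,1,1).

Boundary ∂_3: C_3 → C_2 sends each 3-simplex σ to the alternating sum Σ_i (−1)^i (σ with its i-th vertex removed). For instance
  ∂[1,3,6,9] = [3,6,9] − [1,6,9] + [1,3,9] − [1,3,6],
  ∂[2,4,5,9] = [4,5,9] − [2,5,9] + [2,4,9] − [2,4,5].
The 13×2 boundary matrix has rank 2 and Smith normal form diag(1,1).

Reading off H_k = ker ∂_k / im ∂_{k+1}:

  H_0: rank C_0 − rank ∂_1 = 10 − 9 = 1, and the invariant factors of ∂_1 are all 1, so H_0 = Z.
  H_1: rank ker ∂_1 − rank ∂_2 = (23 − 9) − 11 = 3, and the invariant factors of ∂_2 are all 1, so H_1 = Z^3.
  H_2: rank ker ∂_2 − rank ∂_3 = (13 − 11) − 2 = 0, and the invariant factors of ∂_3 are all 1, so H_2 = 0.
  H_3: rank ker ∂_3 − rank ∂_4 = (2 − 2) − 0 = 0, and there is no ∂_4, so H_3 = 0.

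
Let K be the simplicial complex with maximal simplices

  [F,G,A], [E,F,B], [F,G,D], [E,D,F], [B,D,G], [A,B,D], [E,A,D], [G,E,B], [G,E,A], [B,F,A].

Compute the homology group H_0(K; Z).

Order the vertices as A < B < D < E < F < G. Listing each simplex with vertices in this order, K has dimension 2 with simplices:

  0-simplices (6): A, B, D, E, F, G
  1-simplices (15): AB, AD, AE, AF, AG, BD, BE, BF, BG, DE, DF, DG, EF, EG, FG
  2-simplices (10): ABD, ABF, ADE, AEG, AFG, BDG, BEF, BEG, DEF, DFG

so the chain groups are C_0 ≅ Z^6, C_1 ≅ Z^15, C_2 ≅ Z^10.

Boundary ∂_1: C_1 → C_0 is given by ∂[p,q] = [q] − [p]. For instance
  ∂DG = G − D.
The 6×15 boundary matrix has rank 5 and Smith normal form diag(1,1,1,1,1).

The boundary map ∂_2: C_2 → C_1 acts by ∂[p,q,r] = [q,r] − [p,r] + [p,q]. For instance
  ∂ABD = BD − AD + AB,
  ∂DFG = FG − DG + DF.
This gives a 15×10 integer matrix of rank 10; reducing to Smith normal form yields diagonal entries (1,1,1,1,1,1,1,1,1,2).

From H_k ≅ ker(∂_k) / im(∂_{k+1}) we obtain:

  H_0: rank C_0 − rank ∂_1 = 6 − 5 = 1, and the invariant factors of ∂_1 are all 1, so H_0 = Z.

H_0 ≅ Z.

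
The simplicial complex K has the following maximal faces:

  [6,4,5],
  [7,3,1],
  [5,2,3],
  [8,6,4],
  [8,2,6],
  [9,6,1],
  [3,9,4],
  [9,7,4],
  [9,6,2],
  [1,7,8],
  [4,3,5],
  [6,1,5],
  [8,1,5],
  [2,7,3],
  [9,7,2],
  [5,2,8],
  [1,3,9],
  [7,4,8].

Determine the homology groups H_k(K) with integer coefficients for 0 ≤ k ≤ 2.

H_0 ≅ Z,  H_1 ≅ Z ⊕ Z/2,  H_2 = 0.

Order the vertices as 1 < 2 < 3 < 4 < 5 < 6 < 7 < 8 < 9. Listing each simplex with vertices in this order, K has dimension 2 with simplices:

  0-simplices (9): [1], [2], [3], [4], [5], [6], [7], [8], [9]
  1-simplices (27): (27 of them)
  2-simplices (18): [1,3,7], [1,3,9], [1,5,6], [1,5,8], [1,6,9], [1,7,8], [2,3,5], [2,3,7], [2,5,8], [2,6,8], [2,6,9], [2,7,9], [3,4,5], [3,4,9], [4,5,6], [4,6,8], [4,7,8], [4,7,9]

Hence C_0 ≅ Z^9, C_1 ≅ Z^27, C_2 ≅ Z^18.

The boundary map ∂_1: C_1 → C_0 is given by ∂[p,q] = [q] − [p]. For instance
  ∂[3,4] = [4] − [3].
This gives a 9×27 integer matrix of rank 8; reducing to Smith normal form yields diagonal entries (1,1,1,1,1,1,1,1).

The boundary map ∂_2: C_2 → C_1 maps a triangle to the signed sum of its edges. For instance
  ∂[1,3,7] = [3,7] − [1,7] + [1,3],
  ∂[2,3,7] = [3,7] − [2,7] + [2,3].
The resulting 27×18 matrix has rank 18, and its Smith normal form has invariant factors (1,1,1,1,1,1,1,1,1,1,1,1,1,1,1,1,1,2).

From H_k ≅ ker(∂_k) / im(∂_{k+1}) we obtain:

  H_0: rank C_0 − rank ∂_1 = 9 − 8 = 1, and the invariant factors of ∂_1 are all 1, so H_0 = Z.
  H_1: rank ker ∂_1 − rank ∂_2 = (27 − 8) − 18 = 1, and ∂_2 has invariant factor 2 > 1, so H_1 = Z ⊕ Z/2.
  H_2: rank ker ∂_2 − rank ∂_3 = (18 − 18) − 0 = 0, and there is no ∂_3, so H_2 = 0.

As a check, the Euler characteristic is 9 − 27 + 18 = 0, which agrees with 1 − 1 + 0 = 0.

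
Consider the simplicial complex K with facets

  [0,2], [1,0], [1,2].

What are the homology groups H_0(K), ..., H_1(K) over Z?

We work with the vertex ordering 0 < 1 < 2. The simplices of K, each written with vertices in increasing order, are:

  0-simplices (3): [0], [1], [2]
  1-simplices (3): [0,1], [0,2], [1,2]

so the chain groups are C_0 ≅ Z^3, C_1 ≅ Z^3.

Boundary ∂_1: C_1 → C_0 maps an edge to its endpoints' difference, ∂[p,q] = q − p.
This gives a 3×3 integer matrix of rank 2; reducing to Smith normal form yields diagonal entries (1,1).

Now H_k = ker ∂_k / im ∂_{k+1}, so:

  H_0: rank C_0 − rank ∂_1 = 3 − 2 = 1, and the invariant factors of ∂_1 are all 1, so H_0 ≅ Z.
  H_1: rank ker ∂_1 − rank ∂_2 = (3 − 2) − 0 = 1, and there is no ∂_2, so H_1 ≅ Z.

(K is a triangulation of the circle S^1.)

H_0 ≅ Z,  H_1 ≅ Z.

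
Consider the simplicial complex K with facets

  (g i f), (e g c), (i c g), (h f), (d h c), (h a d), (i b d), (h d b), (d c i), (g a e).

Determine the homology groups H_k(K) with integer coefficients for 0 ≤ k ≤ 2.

H_0 = Z,  H_1 = Z^2,  H_2 = 0.

Fix the vertex order a < b < c < d < e < f < g < h < i and write every simplex with vertices in increasing order. Then dim K = 2 and the simplices of K are:

  0-simplices (9): a, b, c, d, e, f, g, h, i
  1-simplices (19): ad, ae, ag, ah, bd, bh, bi, cd, ce, cg, ch, ci, dh, di, eg, fg, fh, fi, gi
  2-simplices (9): adh, aeg, bdh, bdi, cdh, cdi, ceg, cgi, fgi

giving chain groups C_0 ≅ Z^9, C_1 ≅ Z^19, C_2 ≅ Z^9.

∂_1: C_1 → C_0 sends each edge [p,q] (with p < q) to q − p. For instance
  ∂ae = e − a.
As a 9×19 matrix over Z this has rank 8, with invariant factors (1,1,1,1,1,1,1,1).

∂_2: C_2 → C_1 acts by ∂[p,q,r] = [q,r] − [p,r] + [p,q]. For instance
  ∂ceg = eg − cg + ce,
  ∂aeg = eg − ag + ae.
As a 19×9 matrix over Z this has rank 9, with invariant factors (1,1,1,1,1,1,1,1,1).

Now H_k = ker ∂_k / im ∂_{k+1}, so:

  H_0: rank C_0 − rank ∂_1 = 9 − 8 = 1, and the invariant factors of ∂_1 are all 1, so H_0 = Z.
  H_1: rank ker ∂_1 − rank ∂_2 = (19 − 8) − 9 = 2, and the invariant factors of ∂_2 are all 1, so H_1 = Z^2.
  H_2: rank ker ∂_2 − rank ∂_3 = (9 − 9) − 0 = 0, and there is no ∂_3, so H_2 = 0.

As a check, the Euler characteristic is 9 − 19 + 9 = -1, which agrees with 1 − 2 + 0 = -1.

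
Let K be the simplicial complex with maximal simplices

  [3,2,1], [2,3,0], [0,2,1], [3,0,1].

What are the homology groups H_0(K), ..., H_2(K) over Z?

Fix the vertex order 0 < 1 < 2 < 3 and write every simplex with vertices in increasing order. Then dim K = 2 and the simplices of K are:

  0-simplices (4): [0], [1], [2], [3]
  1-simplices (6): [0,1], [0,2], [0,3], [1,2], [1,3], [2,3]
  2-simplices (4): [0,1,2], [0,1,3], [0,2,3], [1,2,3]

so the chain groups are C_0 ≅ Z^4, C_1 ≅ Z^6, C_2 ≅ Z^4.

∂_1: C_1 → C_0 is given by ∂[p,q] = [q] − [p].
This gives a 4×6 integer matrix of rank 3; reducing to Smith normal form yields diagonal entries (1,1,1).

The boundary map ∂_2: C_2 → C_1 acts by ∂[p,q,r] = [q,r] − [p,r] + [p,q]. For instance
  ∂[1,2,3] = [2,3] − [1,3] + [1,2],
  ∂[0,1,2] = [1,2] − [0,2] + [0,1].
This gives a 6×4 integer matrix of rank 3; reducing to Smith normal form yields diagonal entries (1,1,1).

Computing H_k = (kernel of ∂_k) / (image of ∂_{k+1}):

  H_0: rank C_0 − rank ∂_1 = 4 − 3 = 1, and the invariant factors of ∂_1 are all 1, so H_0 = Z.
  H_1: rank ker ∂_1 − rank ∂_2 = (6 − 3) − 3 = 0, and the invariant factors of ∂_2 are all 1, so H_1 = 0.
  H_2: rank ker ∂_2 − rank ∂_3 = (4 − 3) − 0 = 1, and there is no ∂_3, so H_2 = Z.

H_0 = Z,  H_1 = 0,  H_2 = Z.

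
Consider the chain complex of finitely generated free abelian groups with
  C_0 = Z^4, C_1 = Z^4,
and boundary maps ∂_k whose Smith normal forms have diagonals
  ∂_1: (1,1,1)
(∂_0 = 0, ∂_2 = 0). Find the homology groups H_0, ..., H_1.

H_0: b_0 = 4 − 0 − 3 = 1; torsion from ∂_1 factors > 1: none. So H_0 = Z.
H_1: b_1 = 4 − 3 − 0 = 1; torsion from ∂_2 factors > 1: none. So H_1 = Z.

H_0 = Z,  H_1 = Z.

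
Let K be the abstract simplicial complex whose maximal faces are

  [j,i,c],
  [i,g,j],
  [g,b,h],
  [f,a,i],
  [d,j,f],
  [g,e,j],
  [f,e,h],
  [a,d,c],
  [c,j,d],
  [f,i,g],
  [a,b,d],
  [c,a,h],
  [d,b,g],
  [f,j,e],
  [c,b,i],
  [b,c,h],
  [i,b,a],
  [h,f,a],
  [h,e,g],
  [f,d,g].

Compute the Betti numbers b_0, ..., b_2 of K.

b_0 = 1, b_1 = 1, b_2 = 0.

Take the total order a < b < c < d < e < f < g < h < i < j on the vertex set. Then K (dimension 2) consists of the simplices:

  0-simplices (10): a, b, c, d, e, f, g, h, i, j
  1-simplices (30): ab, ac, ad, af, ah, ai, bc, bd, bg, bh, bi, cd, ch, ci, cj, df, dg, dj, ef, eg, eh, ej, fg, fh, fi, fj, gh, gi, gj, ij
  2-simplices (20): abd, abi, acd, ach, afh, afi, bch, bci, bdg, bgh, cdj, cij, dfg, dfj, efh, efj, egh, egj, fgi, gij

Hence C_0 ≅ Z^10, C_1 ≅ Z^30, C_2 ≅ Z^20.

∂_1: C_1 → C_0 is given by ∂[p,q] = [q] − [p].
As a 10×30 matrix over Z this has rank 9, with invariant factors (1,1,1,1,1,1,1,1,1).

Boundary ∂_2: C_2 → C_1 sends each 2-simplex [p,q,r] to [q,r] − [p,r] + [p,q]. For instance
  ∂cdj = dj − cj + cd,
  ∂egj = gj − ej + eg.
The 30×20 boundary matrix has rank 20 and Smith normal form diag(1,1,1,1,1,1,1,1,1,1,1,1,1,1,1,1,1,1,1,2).

Reading off H_k = ker ∂_k / im ∂_{k+1}:

  H_0: rank C_0 − rank ∂_1 = 10 − 9 = 1, and the invariant factors of ∂_1 are all 1, so H_0 = Z.
  H_1: rank ker ∂_1 − rank ∂_2 = (30 − 9) − 20 = 1, and ∂_2 has invariant factor 2 > 1, so H_1 = Z × Z/2.
  H_2: rank ker ∂_2 − rank ∂_3 = (20 − 20) − 0 = 0, and there is no ∂_3, so H_2 = 0.

Hence the Betti numbers are b_0 = 1, b_1 = 1, b_2 = 0.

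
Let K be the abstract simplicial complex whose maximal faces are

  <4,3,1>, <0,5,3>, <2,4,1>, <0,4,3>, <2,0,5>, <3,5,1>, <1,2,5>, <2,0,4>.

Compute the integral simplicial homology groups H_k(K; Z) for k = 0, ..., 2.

Order the vertices as 0 < 1 < 2 < 3 < 4 < 5. Listing each simplex with vertices in this order, K has dimension 2 with simplices:

  0-simplices (6): [0], [1], [2], [3], [4], [5]
  1-simplices (12): [0,2], [0,3], [0,4], [0,5], [1,2], [1,3], [1,4], [1,5], [2,4], [2,5], [3,4], [3,5]
  2-simplices (8): [0,2,4], [0,2,5], [0,3,4], [0,3,5], [1,2,4], [1,2,5], [1,3,4], [1,3,5]

so the chain groups are C_0 ≅ Z^6, C_1 ≅ Z^12, C_2 ≅ Z^8.

The boundary map ∂_1: C_1 → C_0 is given by ∂[p,q] = [q] − [p]. For instance
  ∂[1,3] = [3] − [1].
This gives a 6×12 integer matrix of rank 5; reducing to Smith normal form yields diagonal entries (1,1,1,1,1).

The boundary map ∂_2: C_2 → C_1 acts by ∂[p,q,r] = [q,r] − [p,r] + [p,q]. For instance
  ∂[0,2,4] = [2,4] − [0,4] + [0,2],
  ∂[1,2,5] = [2,5] − [1,5] + [1,2].
The 12×8 boundary matrix has rank 7 and Smith normal form diag(1,1,1,1,1,1,1).

From H_k ≅ ker(∂_k) / im(∂_{k+1}) we obtain:

  H_0: rank C_0 − rank ∂_1 = 6 − 5 = 1, and the invariant factors of ∂_1 are all 1, so H_0 = Z.
  H_1: rank ker ∂_1 − rank ∂_2 = (12 − 5) − 7 = 0, and the invariant factors of ∂_2 are all 1, so H_1 = 0.
  H_2: rank ker ∂_2 − rank ∂_3 = (8 − 7) − 0 = 1, and there is no ∂_3, so H_2 = Z.

As a check, the Euler characteristic is 6 − 12 + 8 = 2, which agrees with 1 − 0 + 1 = 2.

H_0 ≅ Z,  H_1 = 0,  H_2 ≅ Z.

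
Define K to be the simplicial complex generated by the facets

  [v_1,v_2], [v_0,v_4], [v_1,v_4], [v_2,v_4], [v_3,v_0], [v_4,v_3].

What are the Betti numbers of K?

b_0 = 1, b_1 = 2.

Take the total order v_0 < v_1 < v_2 < v_3 < v_4 on the vertex set. Then K (dimension 1) consists of the simplices:

  0-simplices (5): [v_0], [v_1], [v_2], [v_3], [v_4]
  1-simplices (6): [v_0,v_3], [v_0,v_4], [v_1,v_2], [v_1,v_4], [v_2,v_4], [v_3,v_4]

giving chain groups C_0 ≅ Z^5, C_1 ≅ Z^6.

The boundary map ∂_1: C_1 → C_0 sends each edge [p,q] (with p < q) to q − p. For instance
  ∂[v_0,v_3] = [v_3] − [v_0].
This gives a 5×6 integer matrix of rank 4; reducing to Smith normal form yields diagonal entries (1,1,1,1).

Computing H_k = (kernel of ∂_k) / (image of ∂_{k+1}):

  H_0: rank C_0 − rank ∂_1 = 5 − 4 = 1, and the invariant factors of ∂_1 are all 1, so H_0 ≅ Z.
  H_1: rank ker ∂_1 − rank ∂_2 = (6 − 4) − 0 = 2, and there is no ∂_2, so H_1 ≅ Z^2.

As a check, the Euler characteristic is 5 − 6 = -1, which agrees with 1 − 2 = -1.
(K is a triangulation of a wedge of 2 circles.)

Hence the Betti numbers are b_0 = 1, b_1 = 2.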